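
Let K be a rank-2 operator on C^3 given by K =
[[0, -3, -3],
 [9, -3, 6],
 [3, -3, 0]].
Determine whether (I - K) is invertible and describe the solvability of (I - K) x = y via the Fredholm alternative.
(I - K) is invertible (det(I - K) = 58 ≠ 0), so for every y in C^3 the equation (I - K) x = y has a unique solution.

K has rank 2 and factors as K = U V^T = u1 v1^T + u2 v2^T with u1 = (3, 3, 3), v1 = (1, -1, 0), u2 = (-1, 2, 0), v2 = (3, 0, 3) (multiplying out reproduces the displayed K). The nonzero eigenvalues of U V^T coincide with those of the 2 x 2 matrix G = V^T U = [[v1·u1, v1·u2], [v2·u1, v2·u2]] = [[0, -3], [18, -3]], and by the Sylvester determinant identity det(I_3 - U V^T) = det(I_2 - V^T U) = det([[1, 3], [-18, 4]]) = (1)(4) - (3)(-18) = 58. (Direct check: I - K =
[[1, 3, 3],
 [-9, 4, -6],
 [-3, 3, 1]]
has determinant 58.) The finite-dimensional Fredholm alternative says: either (I - K) is invertible, or ker(I - K) ≠ {0} and then range(I - K) = ker((I - K)^*)^⊥, with dim ker(I - K) = dim ker((I - K)^*). Since det(I - K) ≠ 0, 1 is not an eigenvalue of K and ker(I - K) = {0}, so we are in the first case: for every y there is a unique x = (I - K)^(-1) y. (Explicitly, by the Woodbury identity, (I - U V^T)^(-1) = I + U (I_2 - G)^(-1) V^T.)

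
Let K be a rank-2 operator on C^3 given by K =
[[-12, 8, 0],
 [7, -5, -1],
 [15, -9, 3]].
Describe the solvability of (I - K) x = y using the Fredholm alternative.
(I - K) is invertible (det(I - K) = -41 ≠ 0), so for every y in C^3 the equation (I - K) x = y has a unique solution.

K has rank 2 and factors as K = U V^T = u1 v1^T + u2 v2^T with u1 = (3, -2, -3), v1 = (-2, 2, 2), u2 = (-2, 1, 3), v2 = (3, -1, 3) (multiplying out reproduces the displayed K). The nonzero eigenvalues of U V^T coincide with those of the 2 x 2 matrix G = V^T U = [[v1·u1, v1·u2], [v2·u1, v2·u2]] = [[-16, 12], [2, 2]], and by the Sylvester determinant identity det(I_3 - U V^T) = det(I_2 - V^T U) = det([[17, -12], [-2, -1]]) = (17)(-1) - (-12)(-2) = -41. (Direct check: I - K =
[[13, -8, 0],
 [-7, 6, 1],
 [-15, 9, -2]]
has determinant -41.) The finite-dimensional Fredholm alternative says: either (I - K) is invertible, or ker(I - K) ≠ {0} and then range(I - K) = ker((I - K)^*)^⊥, with dim ker(I - K) = dim ker((I - K)^*). Since det(I - K) ≠ 0, 1 is not an eigenvalue of K and ker(I - K) = {0}, so we are in the first case: for every y there is a unique x = (I - K)^(-1) y. (Explicitly, by the Woodbury identity, (I - U V^T)^(-1) = I + U (I_2 - G)^(-1) V^T.)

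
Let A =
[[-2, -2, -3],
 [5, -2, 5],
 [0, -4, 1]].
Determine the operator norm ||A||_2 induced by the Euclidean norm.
||A||_2 ≈ 8.0952 (= sqrt(largest eigenvalue of A^T A))

||A||_2 = sigma_max(A) = sqrt(lambda_max(A^T A)). Form the symmetric matrix M = A^T A =
[[29, -6, 31],
 [-6, 24, -8],
 [31, -8, 35]].
Its characteristic polynomial (trace, sum of principal 2x2 minors, determinant of M give the coefficients) is
  p(λ) = det(λ I - M) = λ^3 - 88λ^2 + 1490λ - 1156.
No integer candidate from the rational root theorem (±divisors of 1156) is a root, so the roots are irrational. The cubic discriminant is Δ = 3501795760 > 0, so there are three distinct real roots. p(0) = -1156 and p(1) = 247 have opposite signs, so a root lies in (0, 1); Newton's method refines it to λ ≈ 0.8147. p(21) = 587 and p(22) = -320 have opposite signs, so a root lies in (21, 22); Newton's method refines it to λ ≈ 21.653. p(65) = -1481 and p(66) = 1352 have opposite signs, so a root lies in (65, 66); Newton's method refines it to λ ≈ 65.5323. Check (Vieta): the three roots sum to 88, matching tr M = 88.
So the eigenvalues of A^T A are ≈ 0.8147, 21.653, 65.5323 (all ≥ 0, as they must be for A^T A). The largest is λ_max ≈ 65.5323, hence ||A||_2 = sqrt(λ_max) ≈ 8.0952.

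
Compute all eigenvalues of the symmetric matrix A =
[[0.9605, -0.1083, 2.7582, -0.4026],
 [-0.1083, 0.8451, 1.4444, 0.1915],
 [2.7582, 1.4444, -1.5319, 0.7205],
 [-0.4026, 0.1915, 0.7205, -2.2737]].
sigma(A) ≈ {-4, -2, 1, 3}

A is real symmetric, so its spectrum consists of real eigenvalues. Expanding the characteristic polynomial of the displayed matrix gives
  det(λ I - A) = p(λ) = λ^4 + (2)λ^3 + (-13)λ^2 + (-14)λ + (24).
Solving p(λ) = 0 yields eigenvalues ≈ -4, -2, 1, 3. (A is shown rounded to 4 decimals, so these recover the underlying integer eigenvalues to within that precision.)
Verification: the trace of A = -2 equals the sum of eigenvalues -2, and det(A) ≈ 23.9995 matches the eigenvalue product 24.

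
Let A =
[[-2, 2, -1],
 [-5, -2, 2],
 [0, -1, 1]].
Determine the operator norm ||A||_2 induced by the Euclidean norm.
||A||_2 ≈ 5.8336 (= sqrt(largest eigenvalue of A^T A))

||A||_2 = sigma_max(A) = sqrt(lambda_max(A^T A)). Form the symmetric matrix M = A^T A =
[[29, 6, -8],
 [6, 9, -7],
 [-8, -7, 6]].
Its characteristic polynomial (trace, sum of principal 2x2 minors, determinant of M give the coefficients) is
  p(λ) = det(λ I - M) = λ^3 - 44λ^2 + 340λ - 25.
No integer candidate from the rational root theorem (±divisors of 25) is a root, so the roots are irrational. The cubic discriminant is Δ = 64782325 > 0, so there are three distinct real roots. p(0) = -25 and p(1) = 272 have opposite signs, so a root lies in (0, 1); Newton's method refines it to λ ≈ 0.0742. p(9) = 200 and p(10) = -25 have opposite signs, so a root lies in (9, 10); Newton's method refines it to λ ≈ 9.8952. p(34) = -25 and p(35) = 850 have opposite signs, so a root lies in (34, 35); Newton's method refines it to λ ≈ 34.0306. Check (Vieta): the three roots sum to 44, matching tr M = 44.
So the eigenvalues of A^T A are ≈ 0.0742, 9.8952, 34.0306 (all ≥ 0, as they must be for A^T A). The largest is λ_max ≈ 34.0306, hence ||A||_2 = sqrt(λ_max) ≈ 5.8336.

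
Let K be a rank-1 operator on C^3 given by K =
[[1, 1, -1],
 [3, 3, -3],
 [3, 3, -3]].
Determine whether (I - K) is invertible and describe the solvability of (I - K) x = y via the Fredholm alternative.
(I - K) is singular (det(I - K) = 0, i.e. 1 ∈ sigma(K)). (I - K) x = y is solvable iff y ⊥ ker((I - K)^*) = span{(1, 1, -1)}, i.e. iff y_1 + y_2 - y_3 = 0. When solvable, the solutions are x = y + c·(1, 3, 3), c arbitrary (ker(I - K) = span{(1, 3, 3)}, dimension 1).

K has rank 1, so it is an outer product K = u v^T: every row of K is a multiple of one row vector. Reading off the entries, u = (1, 3, 3) and v = (1, 1, -1) (row i of K equals u_i·v^T). A rank-one matrix u v^T satisfies K u = u (v·u) and kills the (2)-dimensional subspace v^⊥, so its characteristic polynomial is lambda^2 (lambda - v·u) with v·u = tr K = 1. Hence the eigenvalues of I - K are 1 (multiplicity 2) and 1 - (1) = 0, so det(I - K) = 0. (Direct check: I - K =
[[0, -1, 1],
 [-3, -2, 3],
 [-3, -3, 4]]
has determinant 0.) So 1 is an eigenvalue of K and (I - K) is not invertible. The finite-dimensional Fredholm alternative says: either (I - K) is invertible, or ker(I - K) ≠ {0} and then range(I - K) = ker((I - K)^*)^⊥, with dim ker(I - K) = dim ker((I - K)^*). We are in the second case, so we need both kernels. Kernel of I - K: (I - K) u = u - u (v·u) = u - u = 0, so ker(I - K) = span{u} = span{(1, 3, 3)} (it is exactly 1-dimensional because rank(I - K) = 2). Kernel of the adjoint: K is real, so (I - K)^* = I - K^T = I - v u^T, and (I - v u^T) v = v - v (u·v) = 0; hence ker((I - K)^*) = span{v} = span{(1, 1, -1)}. Therefore (I - K) x = y is solvable iff <y, v> = 0, i.e. iff y_1 + y_2 - y_3 = 0. When this holds, K y = u (v·y) = 0, so (I - K) y = y and x = y is a particular solution; the full solution set is the line x = y + c·u = y + c·(1, 3, 3), c ∈ C.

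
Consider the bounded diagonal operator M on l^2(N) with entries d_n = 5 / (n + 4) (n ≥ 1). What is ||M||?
||M|| = 1 (attained at n = 1)

For M diagonal, ||M|| = sup_n |d_n| = sup_n 5/(n + 4). This is positive and strictly decreasing in n, so the supremum is attained at n = 1: d_1 = 5/(1 + 4) = 1. Hence ||M|| = 1.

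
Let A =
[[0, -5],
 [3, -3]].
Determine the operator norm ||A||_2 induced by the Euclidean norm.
||A||_2 = sqrt((43 + sqrt(949))/2) ≈ 6.0748 (= sqrt(largest eigenvalue of A^T A))

||A||_2 = sigma_max(A) = sqrt(lambda_max(A^T A)). Form the symmetric matrix M = A^T A =
[[9, -9],
 [-9, 34]].
Its characteristic polynomial (trace, determinant of M give the coefficients) is
  p(λ) = det(λ I - M) = λ^2 - 43λ + 225.
For λ^2 - 43λ + 225 the discriminant is 949. It is nonnegative but not a perfect square, so the roots are real and irrational: λ = (43 ± sqrt(949))/2 ≈ 36.9029, 6.0971.
So the eigenvalues of A^T A are ≈ 6.0971, 36.9029 (all ≥ 0, as they must be for A^T A). The largest is λ_max = (43 + sqrt(949))/2 ≈ 36.9029, hence ||A||_2 = sqrt(λ_max) = sqrt((43 + sqrt(949))/2) ≈ 6.0748.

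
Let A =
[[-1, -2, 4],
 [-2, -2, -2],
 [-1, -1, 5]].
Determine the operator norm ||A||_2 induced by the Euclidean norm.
||A||_2 ≈ 6.9382 (= sqrt(largest eigenvalue of A^T A))

||A||_2 = sigma_max(A) = sqrt(lambda_max(A^T A)). Form the symmetric matrix M = A^T A =
[[6, 7, -5],
 [7, 9, -9],
 [-5, -9, 45]].
Its characteristic polynomial (trace, sum of principal 2x2 minors, determinant of M give the coefficients) is
  p(λ) = det(λ I - M) = λ^3 - 60λ^2 + 574λ - 144.
No integer candidate from the rational root theorem (±divisors of 144) is a root, so the roots are irrational. The cubic discriminant is Δ = 393929312 > 0, so there are three distinct real roots. p(0) = -144 and p(1) = 371 have opposite signs, so a root lies in (0, 1); Newton's method refines it to λ ≈ 0.2578. p(11) = 241 and p(12) = -168 have opposite signs, so a root lies in (11, 12); Newton's method refines it to λ ≈ 11.6041. p(48) = -240 and p(49) = 1571 have opposite signs, so a root lies in (48, 49); Newton's method refines it to λ ≈ 48.1381. Check (Vieta): the three roots sum to 60, matching tr M = 60.
So the eigenvalues of A^T A are ≈ 0.2578, 11.6041, 48.1381 (all ≥ 0, as they must be for A^T A). The largest is λ_max ≈ 48.1381, hence ||A||_2 = sqrt(λ_max) ≈ 6.9382.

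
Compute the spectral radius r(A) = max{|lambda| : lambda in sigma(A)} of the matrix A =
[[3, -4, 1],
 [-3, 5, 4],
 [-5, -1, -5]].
r(A) ≈ 8.0765

The eigenvalues of A are the roots of its characteristic polynomial. With M = A (coefficients from the trace, the sum of principal 2x2 minors, and det A):
  p(λ) = det(λ I - M) = λ^3 - 3λ^2 - 28λ - 105.
No integer candidate from the rational root theorem (±divisors of 105) is a root, so the roots are irrational. The cubic discriminant is Δ = -372911 < 0, so there is one real root and a complex-conjugate pair. p(8) = -9 and p(9) = 129 have opposite signs, so a root lies in (8, 9); Newton's method refines it to λ ≈ 8.0765. Dividing out (λ - (8.0765)) leaves approximately λ^2 + 5.0765λ + 13.0006. For λ^2 + 5.0765λ + 13.0006 the discriminant is -26.2315. It is negative, so the remaining roots are the complex-conjugate pair λ ≈ -2.5383 ± 2.5608i. Their product equals the constant term, so |λ|^2 ≈ 13.0006 and |λ| ≈ 3.6056.
Thus the eigenvalues (to 4 decimals) are 8.0765 (modulus 8.0765); -2.5383 ± 2.5608i (modulus 3.6056). The spectral radius is the largest modulus: r(A) ≈ 8.0765. (Cross-check: r(A) ≤ ||A||_2 ≈ 8.1075; equality holds whenever A is normal, though it can also hold for some non-normal A.)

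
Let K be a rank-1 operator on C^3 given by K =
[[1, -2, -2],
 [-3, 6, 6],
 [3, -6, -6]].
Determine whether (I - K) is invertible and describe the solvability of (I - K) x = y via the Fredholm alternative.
(I - K) is singular (det(I - K) = 0, i.e. 1 ∈ sigma(K)). (I - K) x = y is solvable iff y ⊥ ker((I - K)^*) = span{(1, -2, -2)}, i.e. iff y_1 - 2y_2 - 2y_3 = 0. When solvable, the solutions are x = y + c·(1, -3, 3), c arbitrary (ker(I - K) = span{(1, -3, 3)}, dimension 1).

K has rank 1, so it is an outer product K = u v^T: every row of K is a multiple of one row vector. Reading off the entries, u = (1, -3, 3) and v = (1, -2, -2) (row i of K equals u_i·v^T). A rank-one matrix u v^T satisfies K u = u (v·u) and kills the (2)-dimensional subspace v^⊥, so its characteristic polynomial is lambda^2 (lambda - v·u) with v·u = tr K = 1. Hence the eigenvalues of I - K are 1 (multiplicity 2) and 1 - (1) = 0, so det(I - K) = 0. (Direct check: I - K =
[[0, 2, 2],
 [3, -5, -6],
 [-3, 6, 7]]
has determinant 0.) So 1 is an eigenvalue of K and (I - K) is not invertible. The finite-dimensional Fredholm alternative says: either (I - K) is invertible, or ker(I - K) ≠ {0} and then range(I - K) = ker((I - K)^*)^⊥, with dim ker(I - K) = dim ker((I - K)^*). We are in the second case, so we need both kernels. Kernel of I - K: (I - K) u = u - u (v·u) = u - u = 0, so ker(I - K) = span{u} = span{(1, -3, 3)} (it is exactly 1-dimensional because rank(I - K) = 2). Kernel of the adjoint: K is real, so (I - K)^* = I - K^T = I - v u^T, and (I - v u^T) v = v - v (u·v) = 0; hence ker((I - K)^*) = span{v} = span{(1, -2, -2)}. Therefore (I - K) x = y is solvable iff <y, v> = 0, i.e. iff y_1 - 2y_2 - 2y_3 = 0. When this holds, K y = u (v·y) = 0, so (I - K) y = y and x = y is a particular solution; the full solution set is the line x = y + c·u = y + c·(1, -3, 3), c ∈ C.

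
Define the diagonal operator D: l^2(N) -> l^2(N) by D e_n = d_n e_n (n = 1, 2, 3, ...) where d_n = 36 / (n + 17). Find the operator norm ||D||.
||D|| = 2 (attained at n = 1)

For D diagonal, ||D|| = sup_n |d_n| = sup_n 36/(n + 17). This is positive and strictly decreasing in n, so the supremum is attained at n = 1: d_1 = 36/(1 + 17) = 2. Hence ||D|| = 2.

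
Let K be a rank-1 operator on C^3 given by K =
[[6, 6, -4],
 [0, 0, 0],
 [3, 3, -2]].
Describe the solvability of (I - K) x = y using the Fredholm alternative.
(I - K) is invertible (det(I - K) = -3 ≠ 0), so for every y in C^3 the equation (I - K) x = y has a unique solution.

K has rank 1, so it is an outer product K = u v^T: every row of K is a multiple of one row vector. Reading off the entries, u = (2, 0, 1) and v = (3, 3, -2) (row i of K equals u_i·v^T). A rank-one matrix u v^T satisfies K u = u (v·u) and kills the (2)-dimensional subspace v^⊥, so its characteristic polynomial is lambda^2 (lambda - v·u) with v·u = tr K = 4. Hence the eigenvalues of I - K are 1 (multiplicity 2) and 1 - (4) = -3, so det(I - K) = -3. (Direct check: I - K =
[[-5, -6, 4],
 [0, 1, 0],
 [-3, -3, 3]]
has determinant -3.) The finite-dimensional Fredholm alternative says: either (I - K) is invertible, or ker(I - K) ≠ {0} and then range(I - K) = ker((I - K)^*)^⊥, with dim ker(I - K) = dim ker((I - K)^*). Since det(I - K) ≠ 0, 1 is not an eigenvalue of K and ker(I - K) = {0}, so we are in the first case: for every y there is a unique x = (I - K)^(-1) y. Explicitly, by the Sherman–Morrison formula, (I - u v^T)^(-1) = I + u v^T/(1 - v·u), i.e. (I - K)^(-1) = I + K/(-3).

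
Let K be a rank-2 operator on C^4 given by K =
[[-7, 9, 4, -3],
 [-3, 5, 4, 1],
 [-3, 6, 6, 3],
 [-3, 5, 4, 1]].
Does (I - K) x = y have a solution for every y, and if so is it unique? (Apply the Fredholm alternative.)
(I - K) is invertible (det(I - K) = -58 ≠ 0), so for every y in C^4 the equation (I - K) x = y has a unique solution.

K has rank 2 and factors as K = U V^T = u1 v1^T + u2 v2^T with u1 = (2, 2, 3, 2), v1 = (-2, 3, 2, 0), u2 = (3, -1, -3, -1), v2 = (-1, 1, 0, -1) (multiplying out reproduces the displayed K). The nonzero eigenvalues of U V^T coincide with those of the 2 x 2 matrix G = V^T U = [[v1·u1, v1·u2], [v2·u1, v2·u2]] = [[8, -15], [-2, -3]], and by the Sylvester determinant identity det(I_4 - U V^T) = det(I_2 - V^T U) = det([[-7, 15], [2, 4]]) = (-7)(4) - (15)(2) = -58. (Direct check: I - K =
[[8, -9, -4, 3],
 [3, -4, -4, -1],
 [3, -6, -5, -3],
 [3, -5, -4, 0]]
has determinant -58.) The finite-dimensional Fredholm alternative says: either (I - K) is invertible, or ker(I - K) ≠ {0} and then range(I - K) = ker((I - K)^*)^⊥, with dim ker(I - K) = dim ker((I - K)^*). Since det(I - K) ≠ 0, 1 is not an eigenvalue of K and ker(I - K) = {0}, so we are in the first case: for every y there is a unique x = (I - K)^(-1) y. (Explicitly, by the Woodbury identity, (I - U V^T)^(-1) = I + U (I_2 - G)^(-1) V^T.)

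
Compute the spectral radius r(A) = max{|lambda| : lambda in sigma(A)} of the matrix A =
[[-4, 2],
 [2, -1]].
r(A) = 5

The eigenvalues of A are the roots of its characteristic polynomial. With M = A (coefficients from the trace and determinant):
  p(λ) = det(λ I - M) = λ^2 + 5λ.
For λ^2 + 5λ the discriminant is 25. It is a perfect square (5^2), so the roots are rational: λ = (-5 ± 5)/2 = 0, -5.
Thus the eigenvalues (to 4 decimals) are 0 (modulus 0); -5 (modulus 5). The spectral radius is the largest modulus: r(A) = 5. (Cross-check: r(A) ≤ ||A||_2 ≈ 5; equality holds whenever A is normal, though it can also hold for some non-normal A.)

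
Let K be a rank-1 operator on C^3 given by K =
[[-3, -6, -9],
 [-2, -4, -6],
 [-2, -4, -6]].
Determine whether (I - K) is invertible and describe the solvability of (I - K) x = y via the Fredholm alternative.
(I - K) is invertible (det(I - K) = 14 ≠ 0), so for every y in C^3 the equation (I - K) x = y has a unique solution.

K has rank 1, so it is an outer product K = u v^T: every row of K is a multiple of one row vector. Reading off the entries, u = (-3, -2, -2) and v = (1, 2, 3) (row i of K equals u_i·v^T). A rank-one matrix u v^T satisfies K u = u (v·u) and kills the (2)-dimensional subspace v^⊥, so its characteristic polynomial is lambda^2 (lambda - v·u) with v·u = tr K = -13. Hence the eigenvalues of I - K are 1 (multiplicity 2) and 1 - (-13) = 14, so det(I - K) = 14. (Direct check: I - K =
[[4, 6, 9],
 [2, 5, 6],
 [2, 4, 7]]
has determinant 14.) The finite-dimensional Fredholm alternative says: either (I - K) is invertible, or ker(I - K) ≠ {0} and then range(I - K) = ker((I - K)^*)^⊥, with dim ker(I - K) = dim ker((I - K)^*). Since det(I - K) ≠ 0, 1 is not an eigenvalue of K and ker(I - K) = {0}, so we are in the first case: for every y there is a unique x = (I - K)^(-1) y. Explicitly, by the Sherman–Morrison formula, (I - u v^T)^(-1) = I + u v^T/(1 - v·u), i.e. (I - K)^(-1) = I + K/(14).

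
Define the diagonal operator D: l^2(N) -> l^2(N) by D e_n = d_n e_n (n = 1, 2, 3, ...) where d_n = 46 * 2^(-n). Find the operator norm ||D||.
||D|| = 23 (attained at n = 1)

For D diagonal, ||D|| = sup_n |d_n|. The sequence d_n = 46 * 2^(-n) is positive and strictly decreasing (ratio 2^(-1) < 1), so the supremum is d_1 = 46/2 = 23. Hence ||D|| = 23.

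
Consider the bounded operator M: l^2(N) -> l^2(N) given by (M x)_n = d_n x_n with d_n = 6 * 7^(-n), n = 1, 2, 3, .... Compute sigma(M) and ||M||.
sigma(M) = {6 * 7^(-n) : n ≥ 1} ∪ {0}; ||M|| = 6/7

A bounded diagonal operator on l^2 with diagonal entries d_n has spectrum equal to the closure of {d_n : n ≥ 1}: every d_n is an eigenvalue (with eigenvector e_n), so {d_n} ⊂ sigma(M); the spectrum is closed, so its closure is too; and for lambda not in the closure, (M - lambda I) has bounded inverse (the diagonal entries 1/(d_n - lambda) are bounded). For our sequence d_n = 6 * 7^(-n), n = 1, 2, 3, ...:
  - {d_n} = {6 * 7^(-n) : n ≥ 1}; the only limit point is 0
  - closure = {6 * 7^(-n) : n ≥ 1} ∪ {0}
For the norm: a diagonal operator has ||M|| = sup_n |d_n|. Here d_n = 6 * 7^(-n) is positive and decreasing, so sup_n |d_n| = d_1 = 6/7. So ||M|| = 6/7.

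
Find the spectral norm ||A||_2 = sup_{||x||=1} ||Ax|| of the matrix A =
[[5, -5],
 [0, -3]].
||A||_2 = sqrt((59 + sqrt(2581))/2) ≈ 7.4096 (= sqrt(largest eigenvalue of A^T A))

||A||_2 = sigma_max(A) = sqrt(lambda_max(A^T A)). Form the symmetric matrix M = A^T A =
[[25, -25],
 [-25, 34]].
Its characteristic polynomial (trace, determinant of M give the coefficients) is
  p(λ) = det(λ I - M) = λ^2 - 59λ + 225.
For λ^2 - 59λ + 225 the discriminant is 2581. It is nonnegative but not a perfect square, so the roots are real and irrational: λ = (59 ± sqrt(2581))/2 ≈ 54.9018, 4.0982.
So the eigenvalues of A^T A are ≈ 4.0982, 54.9018 (all ≥ 0, as they must be for A^T A). The largest is λ_max = (59 + sqrt(2581))/2 ≈ 54.9018, hence ||A||_2 = sqrt(λ_max) = sqrt((59 + sqrt(2581))/2) ≈ 7.4096.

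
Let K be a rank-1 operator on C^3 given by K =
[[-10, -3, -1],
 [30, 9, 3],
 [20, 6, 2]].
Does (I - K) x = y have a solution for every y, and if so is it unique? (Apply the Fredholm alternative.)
(I - K) is singular (det(I - K) = 0, i.e. 1 ∈ sigma(K)). (I - K) x = y is solvable iff y ⊥ ker((I - K)^*) = span{(-10, -3, -1)}, i.e. iff -10y_1 - 3y_2 - y_3 = 0. When solvable, the solutions are x = y + c·(1, -3, -2), c arbitrary (ker(I - K) = span{(1, -3, -2)}, dimension 1).

K has rank 1, so it is an outer product K = u v^T: every row of K is a multiple of one row vector. Reading off the entries, u = (1, -3, -2) and v = (-10, -3, -1) (row i of K equals u_i·v^T). A rank-one matrix u v^T satisfies K u = u (v·u) and kills the (2)-dimensional subspace v^⊥, so its characteristic polynomial is lambda^2 (lambda - v·u) with v·u = tr K = 1. Hence the eigenvalues of I - K are 1 (multiplicity 2) and 1 - (1) = 0, so det(I - K) = 0. (Direct check: I - K =
[[11, 3, 1],
 [-30, -8, -3],
 [-20, -6, -1]]
has determinant 0.) So 1 is an eigenvalue of K and (I - K) is not invertible. The finite-dimensional Fredholm alternative says: either (I - K) is invertible, or ker(I - K) ≠ {0} and then range(I - K) = ker((I - K)^*)^⊥, with dim ker(I - K) = dim ker((I - K)^*). We are in the second case, so we need both kernels. Kernel of I - K: (I - K) u = u - u (v·u) = u - u = 0, so ker(I - K) = span{u} = span{(1, -3, -2)} (it is exactly 1-dimensional because rank(I - K) = 2). Kernel of the adjoint: K is real, so (I - K)^* = I - K^T = I - v u^T, and (I - v u^T) v = v - v (u·v) = 0; hence ker((I - K)^*) = span{v} = span{(-10, -3, -1)}. Therefore (I - K) x = y is solvable iff <y, v> = 0, i.e. iff -10y_1 - 3y_2 - y_3 = 0. When this holds, K y = u (v·y) = 0, so (I - K) y = y and x = y is a particular solution; the full solution set is the line x = y + c·u = y + c·(1, -3, -2), c ∈ C.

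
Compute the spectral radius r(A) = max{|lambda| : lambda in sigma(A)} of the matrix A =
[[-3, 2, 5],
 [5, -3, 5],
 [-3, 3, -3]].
r(A) ≈ 5.6994

The eigenvalues of A are the roots of its characteristic polynomial. With M = A (coefficients from the trace, the sum of principal 2x2 minors, and det A):
  p(λ) = det(λ I - M) = λ^3 + 9λ^2 + 17λ - 48.
No integer candidate from the rational root theorem (±divisors of 48) is a root, so the roots are irrational. The cubic discriminant is Δ = -50675 < 0, so there is one real root and a complex-conjugate pair. p(1) = -21 and p(2) = 30 have opposite signs, so a root lies in (1, 2); Newton's method refines it to λ ≈ 1.4777. Dividing out (λ - (1.4777)) leaves approximately λ^2 + 10.4777λ + 32.4829. For λ^2 + 10.4777λ + 32.4829 the discriminant is -20.1494. It is negative, so the remaining roots are the complex-conjugate pair λ ≈ -5.2389 ± 2.2444i. Their product equals the constant term, so |λ|^2 ≈ 32.4829 and |λ| ≈ 5.6994.
Thus the eigenvalues (to 4 decimals) are 1.4777 (modulus 1.4777); -5.2389 ± 2.2444i (modulus 5.6994). The spectral radius is the largest modulus: r(A) ≈ 5.6994. (Cross-check: r(A) ≤ ||A||_2 ≈ 9.2405; equality holds whenever A is normal, though it can also hold for some non-normal A.)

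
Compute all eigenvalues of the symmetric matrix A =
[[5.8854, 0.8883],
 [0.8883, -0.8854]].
sigma(A) ≈ {-1, 6}

A is real symmetric, so its spectrum consists of real eigenvalues. Expanding the characteristic polynomial of the displayed matrix gives
  det(λ I - A) = p(λ) = λ^2 + (-5)λ + (-6).
Solving p(λ) = 0 yields eigenvalues ≈ -1, 6. (A is shown rounded to 4 decimals, so these recover the underlying integer eigenvalues to within that precision.)
Verification: the trace of A = 5 equals the sum of eigenvalues 5, and det(A) ≈ -6.0000 matches the eigenvalue product -6.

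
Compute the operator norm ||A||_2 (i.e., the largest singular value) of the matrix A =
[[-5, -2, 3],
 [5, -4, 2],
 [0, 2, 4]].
||A||_2 ≈ 7.3308 (= sqrt(largest eigenvalue of A^T A))

||A||_2 = sigma_max(A) = sqrt(lambda_max(A^T A)). Form the symmetric matrix M = A^T A =
[[50, -10, -5],
 [-10, 24, -6],
 [-5, -6, 29]].
Its characteristic polynomial (trace, sum of principal 2x2 minors, determinant of M give the coefficients) is
  p(λ) = det(λ I - M) = λ^3 - 103λ^2 + 3185λ - 28900.
No integer candidate from the rational root theorem (±divisors of 28900) is a root, so the roots are irrational. The cubic discriminant is Δ = 166956325 > 0, so there are three distinct real roots. p(16) = -212 and p(17) = 391 have opposite signs, so a root lies in (16, 17); Newton's method refines it to λ ≈ 16.3318. p(32) = 316 and p(33) = -25 have opposite signs, so a root lies in (32, 33); Newton's method refines it to λ ≈ 32.9277. p(53) = -545 and p(54) = 206 have opposite signs, so a root lies in (53, 54); Newton's method refines it to λ ≈ 53.7405. Check (Vieta): the three roots sum to 103, matching tr M = 103.
So the eigenvalues of A^T A are ≈ 16.3318, 32.9277, 53.7405 (all ≥ 0, as they must be for A^T A). The largest is λ_max ≈ 53.7405, hence ||A||_2 = sqrt(λ_max) ≈ 7.3308.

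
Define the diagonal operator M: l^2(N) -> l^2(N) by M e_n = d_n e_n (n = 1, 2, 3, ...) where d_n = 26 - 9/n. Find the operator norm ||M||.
||M|| = 26

For a diagonal operator on l^2 with entries d_n, ||M|| = sup_n |d_n|. Here d_1 = 17, d_2 = 43/2, ..., and d_n = 26 - 9/n increases monotonically toward 26. All terms lie in [17, 26), so |d_n| = d_n and the supremum is the limit 26, which is not attained by any individual d_n. Hence ||M|| = 26.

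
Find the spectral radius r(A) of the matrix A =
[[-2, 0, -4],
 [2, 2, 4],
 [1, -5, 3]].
r(A) ≈ 4.5409

The eigenvalues of A are the roots of its characteristic polynomial. With M = A (coefficients from the trace, the sum of principal 2x2 minors, and det A):
  p(λ) = det(λ I - M) = λ^3 - 3λ^2 + 20λ + 4.
No integer candidate from the rational root theorem (±divisors of 4) is a root, so the roots are irrational. The cubic discriminant is Δ = -32720 < 0, so there is one real root and a complex-conjugate pair. p(-1) = -20 and p(0) = 4 have opposite signs, so a root lies in (-1, 0); Newton's method refines it to λ ≈ -0.194. Dividing out (λ - (-0.194)) leaves approximately λ^2 - 3.194λ + 20.6196. For λ^2 - 3.194λ + 20.6196 the discriminant is -72.2768. It is negative, so the remaining roots are the complex-conjugate pair λ ≈ 1.597 ± 4.2508i. Their product equals the constant term, so |λ|^2 ≈ 20.6196 and |λ| ≈ 4.5409.
Thus the eigenvalues (to 4 decimals) are -0.194 (modulus 0.194); 1.597 ± 4.2508i (modulus 4.5409). The spectral radius is the largest modulus: r(A) ≈ 4.5409. (Cross-check: r(A) ≤ ||A||_2 ≈ 7.2008; equality holds whenever A is normal, though it can also hold for some non-normal A.)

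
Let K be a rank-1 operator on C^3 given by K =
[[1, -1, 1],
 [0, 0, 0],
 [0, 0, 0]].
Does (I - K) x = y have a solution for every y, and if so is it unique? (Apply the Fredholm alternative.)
(I - K) is singular (det(I - K) = 0, i.e. 1 ∈ sigma(K)). (I - K) x = y is solvable iff y ⊥ ker((I - K)^*) = span{(1, -1, 1)}, i.e. iff y_1 - y_2 + y_3 = 0. When solvable, the solutions are x = y + c·(1, 0, 0), c arbitrary (ker(I - K) = span{(1, 0, 0)}, dimension 1).

K has rank 1, so it is an outer product K = u v^T: every row of K is a multiple of one row vector. Reading off the entries, u = (1, 0, 0) and v = (1, -1, 1) (row i of K equals u_i·v^T). A rank-one matrix u v^T satisfies K u = u (v·u) and kills the (2)-dimensional subspace v^⊥, so its characteristic polynomial is lambda^2 (lambda - v·u) with v·u = tr K = 1. Hence the eigenvalues of I - K are 1 (multiplicity 2) and 1 - (1) = 0, so det(I - K) = 0. (Direct check: I - K =
[[0, 1, -1],
 [0, 1, 0],
 [0, 0, 1]]
has determinant 0.) So 1 is an eigenvalue of K and (I - K) is not invertible. The finite-dimensional Fredholm alternative says: either (I - K) is invertible, or ker(I - K) ≠ {0} and then range(I - K) = ker((I - K)^*)^⊥, with dim ker(I - K) = dim ker((I - K)^*). We are in the second case, so we need both kernels. Kernel of I - K: (I - K) u = u - u (v·u) = u - u = 0, so ker(I - K) = span{u} = span{(1, 0, 0)} (it is exactly 1-dimensional because rank(I - K) = 2). Kernel of the adjoint: K is real, so (I - K)^* = I - K^T = I - v u^T, and (I - v u^T) v = v - v (u·v) = 0; hence ker((I - K)^*) = span{v} = span{(1, -1, 1)}. Therefore (I - K) x = y is solvable iff <y, v> = 0, i.e. iff y_1 - y_2 + y_3 = 0. When this holds, K y = u (v·y) = 0, so (I - K) y = y and x = y is a particular solution; the full solution set is the line x = y + c·u = y + c·(1, 0, 0), c ∈ C.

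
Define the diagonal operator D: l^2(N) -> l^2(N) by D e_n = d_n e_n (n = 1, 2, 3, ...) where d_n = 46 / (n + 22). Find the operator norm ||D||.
||D|| = 2 (attained at n = 1)

For D diagonal, ||D|| = sup_n |d_n| = sup_n 46/(n + 22). This is positive and strictly decreasing in n, so the supremum is attained at n = 1: d_1 = 46/(1 + 22) = 2. Hence ||D|| = 2.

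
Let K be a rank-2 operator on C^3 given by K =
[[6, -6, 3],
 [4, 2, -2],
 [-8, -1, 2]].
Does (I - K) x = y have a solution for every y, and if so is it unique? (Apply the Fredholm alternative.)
(I - K) is invertible (det(I - K) = 65 ≠ 0), so for every y in C^3 the equation (I - K) x = y has a unique solution.

K has rank 2 and factors as K = U V^T = u1 v1^T + u2 v2^T with u1 = (0, -2, 3), v1 = (-2, -1, 1), u2 = (-3, 0, 1), v2 = (-2, 2, -1) (multiplying out reproduces the displayed K). The nonzero eigenvalues of U V^T coincide with those of the 2 x 2 matrix G = V^T U = [[v1·u1, v1·u2], [v2·u1, v2·u2]] = [[5, 7], [-7, 5]], and by the Sylvester determinant identity det(I_3 - U V^T) = det(I_2 - V^T U) = det([[-4, -7], [7, -4]]) = (-4)(-4) - (-7)(7) = 65. (Direct check: I - K =
[[-5, 6, -3],
 [-4, -1, 2],
 [8, 1, -1]]
has determinant 65.) The finite-dimensional Fredholm alternative says: either (I - K) is invertible, or ker(I - K) ≠ {0} and then range(I - K) = ker((I - K)^*)^⊥, with dim ker(I - K) = dim ker((I - K)^*). Since det(I - K) ≠ 0, 1 is not an eigenvalue of K and ker(I - K) = {0}, so we are in the first case: for every y there is a unique x = (I - K)^(-1) y. (Explicitly, by the Woodbury identity, (I - U V^T)^(-1) = I + U (I_2 - G)^(-1) V^T.)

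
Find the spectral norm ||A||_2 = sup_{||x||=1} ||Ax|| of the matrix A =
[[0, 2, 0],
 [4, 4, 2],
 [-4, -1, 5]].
||A||_2 ≈ 7.0953 (= sqrt(largest eigenvalue of A^T A))

||A||_2 = sigma_max(A) = sqrt(lambda_max(A^T A)). Form the symmetric matrix M = A^T A =
[[32, 20, -12],
 [20, 21, 3],
 [-12, 3, 29]].
Its characteristic polynomial (trace, sum of principal 2x2 minors, determinant of M give the coefficients) is
  p(λ) = det(λ I - M) = λ^3 - 82λ^2 + 1656λ - 3136.
No integer candidate from the rational root theorem (±divisors of 3136) is a root, so the roots are irrational. The cubic discriminant is Δ = 757528832 > 0, so there are three distinct real roots. p(2) = -144 and p(3) = 1121 have opposite signs, so a root lies in (2, 3); Newton's method refines it to λ ≈ 2.1081. p(29) = 315 and p(30) = -256 have opposite signs, so a root lies in (29, 30); Newton's method refines it to λ ≈ 29.5488. p(50) = -336 and p(51) = 689 have opposite signs, so a root lies in (50, 51); Newton's method refines it to λ ≈ 50.3431. Check (Vieta): the three roots sum to 82, matching tr M = 82.
So the eigenvalues of A^T A are ≈ 2.1081, 29.5488, 50.3431 (all ≥ 0, as they must be for A^T A). The largest is λ_max ≈ 50.3431, hence ||A||_2 = sqrt(λ_max) ≈ 7.0953.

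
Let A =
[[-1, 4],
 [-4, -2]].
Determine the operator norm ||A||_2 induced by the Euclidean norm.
||A||_2 = sqrt((37 + sqrt(73))/2) ≈ 4.772 (= sqrt(largest eigenvalue of A^T A))

||A||_2 = sigma_max(A) = sqrt(lambda_max(A^T A)). Form the symmetric matrix M = A^T A =
[[17, 4],
 [4, 20]].
Its characteristic polynomial (trace, determinant of M give the coefficients) is
  p(λ) = det(λ I - M) = λ^2 - 37λ + 324.
For λ^2 - 37λ + 324 the discriminant is 73. It is nonnegative but not a perfect square, so the roots are real and irrational: λ = (37 ± sqrt(73))/2 ≈ 22.772, 14.228.
So the eigenvalues of A^T A are ≈ 14.228, 22.772 (all ≥ 0, as they must be for A^T A). The largest is λ_max = (37 + sqrt(73))/2 ≈ 22.772, hence ||A||_2 = sqrt(λ_max) = sqrt((37 + sqrt(73))/2) ≈ 4.772.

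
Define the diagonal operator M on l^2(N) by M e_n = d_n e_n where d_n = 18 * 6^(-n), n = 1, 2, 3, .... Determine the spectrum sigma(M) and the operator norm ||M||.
sigma(M) = {18 * 6^(-n) : n ≥ 1} ∪ {0}; ||M|| = 3

A bounded diagonal operator on l^2 with diagonal entries d_n has spectrum equal to the closure of {d_n : n ≥ 1}: every d_n is an eigenvalue (with eigenvector e_n), so {d_n} ⊂ sigma(M); the spectrum is closed, so its closure is too; and for lambda not in the closure, (M - lambda I) has bounded inverse (the diagonal entries 1/(d_n - lambda) are bounded). For our sequence d_n = 18 * 6^(-n), n = 1, 2, 3, ...:
  - {d_n} = {18 * 6^(-n) : n ≥ 1}; the only limit point is 0
  - closure = {18 * 6^(-n) : n ≥ 1} ∪ {0}
For the norm: a diagonal operator has ||M|| = sup_n |d_n|. Here d_n = 18 * 6^(-n) is positive and decreasing, so sup_n |d_n| = d_1 = 18/6 = 3. So ||M|| = 3.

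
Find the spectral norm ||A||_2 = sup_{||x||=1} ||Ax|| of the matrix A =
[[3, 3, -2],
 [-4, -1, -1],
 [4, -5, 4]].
||A||_2 ≈ 7.9482 (= sqrt(largest eigenvalue of A^T A))

||A||_2 = sigma_max(A) = sqrt(lambda_max(A^T A)). Form the symmetric matrix M = A^T A =
[[41, -7, 14],
 [-7, 35, -25],
 [14, -25, 21]].
Its characteristic polynomial (trace, sum of principal 2x2 minors, determinant of M give the coefficients) is
  p(λ) = det(λ I - M) = λ^3 - 97λ^2 + 2161λ - 1521.
No integer candidate from the rational root theorem (±divisors of 1521) is a root, so the roots are irrational. The cubic discriminant is Δ = 3696218352 > 0, so there are three distinct real roots. p(0) = -1521 and p(1) = 544 have opposite signs, so a root lies in (0, 1); Newton's method refines it to λ ≈ 0.7274. p(33) = 96 and p(34) = -875 have opposite signs, so a root lies in (33, 34); Newton's method refines it to λ ≈ 33.0986. p(63) = -324 and p(64) = 1615 have opposite signs, so a root lies in (63, 64); Newton's method refines it to λ ≈ 63.174. Check (Vieta): the three roots sum to 97, matching tr M = 97.
So the eigenvalues of A^T A are ≈ 0.7274, 33.0986, 63.174 (all ≥ 0, as they must be for A^T A). The largest is λ_max ≈ 63.174, hence ||A||_2 = sqrt(λ_max) ≈ 7.9482.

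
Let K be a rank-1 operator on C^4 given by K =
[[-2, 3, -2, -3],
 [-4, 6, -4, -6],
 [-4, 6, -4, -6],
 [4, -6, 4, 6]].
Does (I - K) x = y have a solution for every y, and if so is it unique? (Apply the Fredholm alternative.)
(I - K) is invertible (det(I - K) = -5 ≠ 0), so for every y in C^4 the equation (I - K) x = y has a unique solution.

K has rank 1, so it is an outer product K = u v^T: every row of K is a multiple of one row vector. Reading off the entries, u = (1, 2, 2, -2) and v = (-2, 3, -2, -3) (row i of K equals u_i·v^T). A rank-one matrix u v^T satisfies K u = u (v·u) and kills the (3)-dimensional subspace v^⊥, so its characteristic polynomial is lambda^3 (lambda - v·u) with v·u = tr K = 6. Hence the eigenvalues of I - K are 1 (multiplicity 3) and 1 - (6) = -5, so det(I - K) = -5. (Direct check: I - K =
[[3, -3, 2, 3],
 [4, -5, 4, 6],
 [4, -6, 5, 6],
 [-4, 6, -4, -5]]
has determinant -5.) The finite-dimensional Fredholm alternative says: either (I - K) is invertible, or ker(I - K) ≠ {0} and then range(I - K) = ker((I - K)^*)^⊥, with dim ker(I - K) = dim ker((I - K)^*). Since det(I - K) ≠ 0, 1 is not an eigenvalue of K and ker(I - K) = {0}, so we are in the first case: for every y there is a unique x = (I - K)^(-1) y. Explicitly, by the Sherman–Morrison formula, (I - u v^T)^(-1) = I + u v^T/(1 - v·u), i.e. (I - K)^(-1) = I + K/(-5).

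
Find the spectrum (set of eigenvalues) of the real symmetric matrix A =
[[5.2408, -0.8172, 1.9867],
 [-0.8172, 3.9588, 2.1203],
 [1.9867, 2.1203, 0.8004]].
sigma(A) ≈ {-1, 5, 6}

A is real symmetric, so its spectrum consists of real eigenvalues. Expanding the characteristic polynomial of the displayed matrix gives
  det(λ I - A) = p(λ) = λ^3 + (-10)λ^2 + (19)λ + (30).
Solving p(λ) = 0 yields eigenvalues ≈ -1, 5, 6. (A is shown rounded to 4 decimals, so these recover the underlying integer eigenvalues to within that precision.)
Verification: the trace of A = 10 equals the sum of eigenvalues 10, and det(A) ≈ -29.9994 matches the eigenvalue product -30.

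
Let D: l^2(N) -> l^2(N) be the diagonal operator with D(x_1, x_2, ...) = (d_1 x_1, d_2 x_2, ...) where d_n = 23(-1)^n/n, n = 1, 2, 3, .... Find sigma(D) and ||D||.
sigma(D) = {23(-1)^n/n : n ≥ 1} ∪ {0}; ||D|| = 23

A bounded diagonal operator on l^2 with diagonal entries d_n has spectrum equal to the closure of {d_n : n ≥ 1}: every d_n is an eigenvalue (with eigenvector e_n), so {d_n} ⊂ sigma(D); the spectrum is closed, so its closure is too; and for lambda not in the closure, (D - lambda I) has bounded inverse (the diagonal entries 1/(d_n - lambda) are bounded). For our sequence d_n = 23(-1)^n/n, n = 1, 2, 3, ...:
  - {d_n} = {23(-1)^n/n : n ≥ 1}; the only limit point is 0
  - closure = {23(-1)^n/n : n ≥ 1} ∪ {0}
For the norm: a diagonal operator has ||D|| = sup_n |d_n|. Here |d_n| = 23/n is decreasing, so sup_n |d_n| = |d_1| = 23. So ||D|| = 23.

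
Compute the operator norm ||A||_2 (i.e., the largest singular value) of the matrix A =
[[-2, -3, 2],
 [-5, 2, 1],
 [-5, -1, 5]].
||A||_2 ≈ 8.8668 (= sqrt(largest eigenvalue of A^T A))

||A||_2 = sigma_max(A) = sqrt(lambda_max(A^T A)). Form the symmetric matrix M = A^T A =
[[54, 1, -34],
 [1, 14, -9],
 [-34, -9, 30]].
Its characteristic polynomial (trace, sum of principal 2x2 minors, determinant of M give the coefficients) is
  p(λ) = det(λ I - M) = λ^3 - 98λ^2 + 1558λ - 2704.
No integer candidate from the rational root theorem (±divisors of 2704) is a root, so the roots are irrational. The cubic discriminant is Δ = 5239160752 > 0, so there are three distinct real roots. p(1) = -1243 and p(2) = 28 have opposite signs, so a root lies in (1, 2); Newton's method refines it to λ ≈ 1.9763. p(17) = 373 and p(18) = -580 have opposite signs, so a root lies in (17, 18); Newton's method refines it to λ ≈ 17.4029. p(78) = -2860 and p(79) = 1799 have opposite signs, so a root lies in (78, 79); Newton's method refines it to λ ≈ 78.6208. Check (Vieta): the three roots sum to 98, matching tr M = 98.
So the eigenvalues of A^T A are ≈ 1.9763, 17.4029, 78.6208 (all ≥ 0, as they must be for A^T A). The largest is λ_max ≈ 78.6208, hence ||A||_2 = sqrt(λ_max) ≈ 8.8668.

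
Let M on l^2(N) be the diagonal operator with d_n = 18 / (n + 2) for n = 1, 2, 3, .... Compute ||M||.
||M|| = 6 (attained at n = 1)

For M diagonal, ||M|| = sup_n |d_n| = sup_n 18/(n + 2). This is positive and strictly decreasing in n, so the supremum is attained at n = 1: d_1 = 18/(1 + 2) = 6. Hence ||M|| = 6.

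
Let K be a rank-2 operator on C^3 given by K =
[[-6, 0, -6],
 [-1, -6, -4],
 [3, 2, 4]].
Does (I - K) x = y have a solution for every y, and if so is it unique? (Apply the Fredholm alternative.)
(I - K) is invertible (det(I - K) = 23 ≠ 0), so for every y in C^3 the equation (I - K) x = y has a unique solution.

K has rank 2 and factors as K = U V^T = u1 v1^T + u2 v2^T with u1 = (-3, 1, 1), v1 = (2, 0, 2), u2 = (0, -3, 1), v2 = (1, 2, 2) (multiplying out reproduces the displayed K). The nonzero eigenvalues of U V^T coincide with those of the 2 x 2 matrix G = V^T U = [[v1·u1, v1·u2], [v2·u1, v2·u2]] = [[-4, 2], [1, -4]], and by the Sylvester determinant identity det(I_3 - U V^T) = det(I_2 - V^T U) = det([[5, -2], [-1, 5]]) = (5)(5) - (-2)(-1) = 23. (Direct check: I - K =
[[7, 0, 6],
 [1, 7, 4],
 [-3, -2, -3]]
has determinant 23.) The finite-dimensional Fredholm alternative says: either (I - K) is invertible, or ker(I - K) ≠ {0} and then range(I - K) = ker((I - K)^*)^⊥, with dim ker(I - K) = dim ker((I - K)^*). Since det(I - K) ≠ 0, 1 is not an eigenvalue of K and ker(I - K) = {0}, so we are in the first case: for every y there is a unique x = (I - K)^(-1) y. (Explicitly, by the Woodbury identity, (I - U V^T)^(-1) = I + U (I_2 - G)^(-1) V^T.)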